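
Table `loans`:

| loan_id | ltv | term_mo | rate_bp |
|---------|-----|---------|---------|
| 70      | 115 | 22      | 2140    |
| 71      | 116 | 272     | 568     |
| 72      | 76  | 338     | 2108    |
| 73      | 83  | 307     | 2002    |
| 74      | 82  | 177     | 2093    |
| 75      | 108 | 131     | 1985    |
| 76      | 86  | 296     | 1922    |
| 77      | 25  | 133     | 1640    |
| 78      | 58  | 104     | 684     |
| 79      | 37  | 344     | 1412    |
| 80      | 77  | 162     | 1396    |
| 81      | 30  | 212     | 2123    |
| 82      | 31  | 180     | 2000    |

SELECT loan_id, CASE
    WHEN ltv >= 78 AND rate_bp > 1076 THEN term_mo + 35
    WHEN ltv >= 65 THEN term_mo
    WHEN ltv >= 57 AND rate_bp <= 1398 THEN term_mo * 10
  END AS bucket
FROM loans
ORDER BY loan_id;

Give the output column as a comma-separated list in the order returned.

loan_id=70: ltv >= 78 AND rate_bp > 1076 → 57
loan_id=71: ltv >= 65 → 272
loan_id=72: ltv >= 65 → 338
loan_id=73: ltv >= 78 AND rate_bp > 1076 → 342
loan_id=74: ltv >= 78 AND rate_bp > 1076 → 212
loan_id=75: ltv >= 78 AND rate_bp > 1076 → 166
loan_id=76: ltv >= 78 AND rate_bp > 1076 → 331
loan_id=77: (no match → NULL) → NULL
loan_id=78: ltv >= 57 AND rate_bp <= 1398 → 1040
loan_id=79: (no match → NULL) → NULL
loan_id=80: ltv >= 65 → 162
loan_id=81: (no match → NULL) → NULL
loan_id=82: (no match → NULL) → NULL

57, 272, 338, 342, 212, 166, 331, NULL, 1040, NULL, 162, NULL, NULL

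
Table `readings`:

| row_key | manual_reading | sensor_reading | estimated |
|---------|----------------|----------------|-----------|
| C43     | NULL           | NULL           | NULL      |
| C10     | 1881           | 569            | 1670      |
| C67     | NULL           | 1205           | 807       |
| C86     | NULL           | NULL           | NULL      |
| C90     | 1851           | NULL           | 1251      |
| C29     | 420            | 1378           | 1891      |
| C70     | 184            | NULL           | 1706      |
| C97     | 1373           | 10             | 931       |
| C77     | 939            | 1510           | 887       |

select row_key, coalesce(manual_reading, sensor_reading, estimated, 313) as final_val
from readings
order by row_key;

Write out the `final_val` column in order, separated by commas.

1881, 420, 313, 1205, 184, 939, 313, 1851, 1373

row_key=C10: manual_reading=1881 → 1881
row_key=C29: manual_reading=420 → 420
row_key=C43: manual_reading=NULL, sensor_reading=NULL, estimated=NULL, → literal 313 → 313
row_key=C67: manual_reading=NULL, sensor_reading=1205 → 1205
row_key=C70: manual_reading=184 → 184
row_key=C77: manual_reading=939 → 939
row_key=C86: manual_reading=NULL, sensor_reading=NULL, estimated=NULL, → literal 313 → 313
row_key=C90: manual_reading=1851 → 1851
row_key=C97: manual_reading=1373 → 1373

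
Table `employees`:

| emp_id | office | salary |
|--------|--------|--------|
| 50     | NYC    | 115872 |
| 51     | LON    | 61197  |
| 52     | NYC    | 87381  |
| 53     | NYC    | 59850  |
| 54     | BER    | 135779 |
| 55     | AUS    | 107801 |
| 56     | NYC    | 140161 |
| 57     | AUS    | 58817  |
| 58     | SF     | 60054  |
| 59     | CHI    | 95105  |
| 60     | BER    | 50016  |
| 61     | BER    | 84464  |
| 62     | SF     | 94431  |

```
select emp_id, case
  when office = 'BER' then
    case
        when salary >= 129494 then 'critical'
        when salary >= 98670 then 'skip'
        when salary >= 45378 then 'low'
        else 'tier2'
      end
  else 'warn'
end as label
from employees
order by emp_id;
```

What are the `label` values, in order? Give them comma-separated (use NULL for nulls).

emp_id=50: office='NYC' → outer ELSE → warn
emp_id=51: office='LON' → outer ELSE → warn
emp_id=52: office='NYC' → outer ELSE → warn
emp_id=53: office='NYC' → outer ELSE → warn
emp_id=54: office='BER' → inner[salary >= 129494] → critical
emp_id=55: office='AUS' → outer ELSE → warn
emp_id=56: office='NYC' → outer ELSE → warn
emp_id=57: office='AUS' → outer ELSE → warn
emp_id=58: office='SF' → outer ELSE → warn
emp_id=59: office='CHI' → outer ELSE → warn
emp_id=60: office='BER' → inner[salary >= 45378] → low
emp_id=61: office='BER' → inner[salary >= 45378] → low
emp_id=62: office='SF' → outer ELSE → warn

warn, warn, warn, warn, critical, warn, warn, warn, warn, warn, low, low, warn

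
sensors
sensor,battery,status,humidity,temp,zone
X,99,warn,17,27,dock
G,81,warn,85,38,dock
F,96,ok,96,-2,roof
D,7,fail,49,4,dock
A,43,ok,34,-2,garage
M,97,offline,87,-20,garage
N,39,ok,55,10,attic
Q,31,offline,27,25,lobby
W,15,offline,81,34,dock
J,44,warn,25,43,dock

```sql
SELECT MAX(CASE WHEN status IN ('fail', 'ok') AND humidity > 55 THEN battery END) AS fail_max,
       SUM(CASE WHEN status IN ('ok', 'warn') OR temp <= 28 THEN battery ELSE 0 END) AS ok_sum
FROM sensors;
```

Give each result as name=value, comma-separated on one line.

[fail_max: status IN ('fail', 'ok') AND humidity > 55]
sensor=X: ✗
sensor=G: ✗
sensor=F: ✓ → 96
sensor=D: ✗
sensor=A: ✗
sensor=M: ✗
sensor=N: ✗
sensor=Q: ✗
sensor=W: ✗
sensor=J: ✗
fail_max = MAX(96) = 96
—
[ok_sum: status IN ('ok', 'warn') OR temp <= 28]
sensor=X: ✓ → 99
sensor=G: ✓ → 81
sensor=F: ✓ → 96
sensor=D: ✓ → 7
sensor=A: ✓ → 43
sensor=M: ✓ → 97
sensor=N: ✓ → 39
sensor=Q: ✓ → 31
sensor=W: ✗
sensor=J: ✓ → 44
ok_sum = 99 + 81 + 96 + 7 + 43 + 97 + 39 + 31 + 44 = 537

fail_max=96, ok_sum=537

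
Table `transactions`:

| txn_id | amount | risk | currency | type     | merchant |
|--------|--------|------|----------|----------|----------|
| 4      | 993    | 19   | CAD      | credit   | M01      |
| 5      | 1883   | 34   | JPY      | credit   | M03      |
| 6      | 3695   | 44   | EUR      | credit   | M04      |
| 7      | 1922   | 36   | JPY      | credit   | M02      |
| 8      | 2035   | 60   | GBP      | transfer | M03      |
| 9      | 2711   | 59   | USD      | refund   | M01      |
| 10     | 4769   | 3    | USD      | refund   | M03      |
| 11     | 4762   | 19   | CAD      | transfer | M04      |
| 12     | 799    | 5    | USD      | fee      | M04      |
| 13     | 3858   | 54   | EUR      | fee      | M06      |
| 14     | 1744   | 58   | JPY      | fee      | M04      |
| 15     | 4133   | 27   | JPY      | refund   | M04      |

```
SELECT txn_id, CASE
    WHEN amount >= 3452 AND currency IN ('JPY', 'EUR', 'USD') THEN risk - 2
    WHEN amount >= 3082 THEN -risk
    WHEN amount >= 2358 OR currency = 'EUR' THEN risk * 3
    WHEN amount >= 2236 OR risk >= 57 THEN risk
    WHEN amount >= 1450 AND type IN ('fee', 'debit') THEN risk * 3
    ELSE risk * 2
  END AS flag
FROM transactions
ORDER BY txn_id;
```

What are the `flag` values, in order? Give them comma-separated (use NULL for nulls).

txn_id=4: ELSE → 38
txn_id=5: ELSE → 68
txn_id=6: amount >= 3452 AND currency IN ('JPY', 'EUR', 'USD') → 42
txn_id=7: ELSE → 72
txn_id=8: amount >= 2236 OR risk >= 57 → 60
txn_id=9: amount >= 2358 OR currency = 'EUR' → 177
txn_id=10: amount >= 3452 AND currency IN ('JPY', 'EUR', 'USD') → 1
txn_id=11: amount >= 3082 → -19
txn_id=12: ELSE → 10
txn_id=13: amount >= 3452 AND currency IN ('JPY', 'EUR', 'USD') → 52
txn_id=14: amount >= 2236 OR risk >= 57 → 58
txn_id=15: amount >= 3452 AND currency IN ('JPY', 'EUR', 'USD') → 25

38, 68, 42, 72, 60, 177, 1, -19, 10, 52, 58, 25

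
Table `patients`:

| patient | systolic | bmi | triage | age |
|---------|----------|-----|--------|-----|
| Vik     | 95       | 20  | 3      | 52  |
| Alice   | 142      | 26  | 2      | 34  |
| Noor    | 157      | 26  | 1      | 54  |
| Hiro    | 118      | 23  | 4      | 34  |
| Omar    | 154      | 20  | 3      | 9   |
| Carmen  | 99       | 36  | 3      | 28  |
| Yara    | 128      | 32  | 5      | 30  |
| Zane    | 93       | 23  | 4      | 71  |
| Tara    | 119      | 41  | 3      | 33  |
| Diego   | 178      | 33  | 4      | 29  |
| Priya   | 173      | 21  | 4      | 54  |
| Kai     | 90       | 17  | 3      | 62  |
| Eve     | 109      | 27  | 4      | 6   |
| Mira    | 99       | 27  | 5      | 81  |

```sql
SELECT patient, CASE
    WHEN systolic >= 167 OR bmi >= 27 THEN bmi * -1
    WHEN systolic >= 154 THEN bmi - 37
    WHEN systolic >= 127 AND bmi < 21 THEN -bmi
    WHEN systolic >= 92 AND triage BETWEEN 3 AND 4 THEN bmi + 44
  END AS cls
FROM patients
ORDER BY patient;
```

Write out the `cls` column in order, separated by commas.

NULL, -36, -33, -27, 67, NULL, -27, -11, -17, -21, -41, 64, -32, 67

patient=Alice: (no match → NULL) → NULL
patient=Carmen: systolic >= 167 OR bmi >= 27 → -36
patient=Diego: systolic >= 167 OR bmi >= 27 → -33
patient=Eve: systolic >= 167 OR bmi >= 27 → -27
patient=Hiro: systolic >= 92 AND triage BETWEEN 3 AND 4 → 67
patient=Kai: (no match → NULL) → NULL
patient=Mira: systolic >= 167 OR bmi >= 27 → -27
patient=Noor: systolic >= 154 → -11
patient=Omar: systolic >= 154 → -17
patient=Priya: systolic >= 167 OR bmi >= 27 → -21
patient=Tara: systolic >= 167 OR bmi >= 27 → -41
patient=Vik: systolic >= 92 AND triage BETWEEN 3 AND 4 → 64
patient=Yara: systolic >= 167 OR bmi >= 27 → -32
patient=Zane: systolic >= 92 AND triage BETWEEN 3 AND 4 → 67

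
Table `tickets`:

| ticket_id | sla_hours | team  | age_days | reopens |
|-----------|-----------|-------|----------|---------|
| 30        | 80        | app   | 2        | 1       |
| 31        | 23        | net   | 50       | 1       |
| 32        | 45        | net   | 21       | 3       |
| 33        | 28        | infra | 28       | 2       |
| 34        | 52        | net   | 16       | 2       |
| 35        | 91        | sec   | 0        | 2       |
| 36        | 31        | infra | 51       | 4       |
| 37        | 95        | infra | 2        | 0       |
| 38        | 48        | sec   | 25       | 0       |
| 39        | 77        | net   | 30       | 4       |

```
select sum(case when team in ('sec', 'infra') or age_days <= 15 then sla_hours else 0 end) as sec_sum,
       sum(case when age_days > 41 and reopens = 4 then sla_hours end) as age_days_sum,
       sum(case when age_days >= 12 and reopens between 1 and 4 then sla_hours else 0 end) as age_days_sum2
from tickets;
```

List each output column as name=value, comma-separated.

[sec_sum: team in ('sec', 'infra') or age_days <= 15]
ticket_id=30: ✓ → 80
ticket_id=31: ✗
ticket_id=32: ✗
ticket_id=33: ✓ → 28
ticket_id=34: ✗
ticket_id=35: ✓ → 91
ticket_id=36: ✓ → 31
ticket_id=37: ✓ → 95
ticket_id=38: ✓ → 48
ticket_id=39: ✗
sec_sum = 80 + 28 + 91 + 31 + 95 + 48 = 373
—
[age_days_sum: age_days > 41 and reopens = 4]
ticket_id=30: ✗
ticket_id=31: ✗
ticket_id=32: ✗
ticket_id=33: ✗
ticket_id=34: ✗
ticket_id=35: ✗
ticket_id=36: ✓ → 31
ticket_id=37: ✗
ticket_id=38: ✗
ticket_id=39: ✗
age_days_sum = 31
—
[age_days_sum2: age_days >= 12 and reopens between 1 and 4]
ticket_id=30: ✗
ticket_id=31: ✓ → 23
ticket_id=32: ✓ → 45
ticket_id=33: ✓ → 28
ticket_id=34: ✓ → 52
ticket_id=35: ✗
ticket_id=36: ✓ → 31
ticket_id=37: ✗
ticket_id=38: ✗
ticket_id=39: ✓ → 77
age_days_sum2 = 23 + 45 + 28 + 52 + 31 + 77 = 256

sec_sum=373, age_days_sum=31, age_days_sum2=256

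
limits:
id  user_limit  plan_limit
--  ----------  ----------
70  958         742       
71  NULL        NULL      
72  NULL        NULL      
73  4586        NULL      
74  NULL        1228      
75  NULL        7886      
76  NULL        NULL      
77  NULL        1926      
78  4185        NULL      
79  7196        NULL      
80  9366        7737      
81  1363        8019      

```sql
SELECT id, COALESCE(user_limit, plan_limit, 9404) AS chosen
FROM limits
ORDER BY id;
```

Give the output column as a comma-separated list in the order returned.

958, 9404, 9404, 4586, 1228, 7886, 9404, 1926, 4185, 7196, 9366, 1363

id=70: user_limit=958 → 958
id=71: user_limit=NULL, plan_limit=NULL, → literal 9404 → 9404
id=72: user_limit=NULL, plan_limit=NULL, → literal 9404 → 9404
id=73: user_limit=4586 → 4586
id=74: user_limit=NULL, plan_limit=1228 → 1228
id=75: user_limit=NULL, plan_limit=7886 → 7886
id=76: user_limit=NULL, plan_limit=NULL, → literal 9404 → 9404
id=77: user_limit=NULL, plan_limit=1926 → 1926
id=78: user_limit=4185 → 4185
id=79: user_limit=7196 → 7196
id=80: user_limit=9366 → 9366
id=81: user_limit=1363 → 1363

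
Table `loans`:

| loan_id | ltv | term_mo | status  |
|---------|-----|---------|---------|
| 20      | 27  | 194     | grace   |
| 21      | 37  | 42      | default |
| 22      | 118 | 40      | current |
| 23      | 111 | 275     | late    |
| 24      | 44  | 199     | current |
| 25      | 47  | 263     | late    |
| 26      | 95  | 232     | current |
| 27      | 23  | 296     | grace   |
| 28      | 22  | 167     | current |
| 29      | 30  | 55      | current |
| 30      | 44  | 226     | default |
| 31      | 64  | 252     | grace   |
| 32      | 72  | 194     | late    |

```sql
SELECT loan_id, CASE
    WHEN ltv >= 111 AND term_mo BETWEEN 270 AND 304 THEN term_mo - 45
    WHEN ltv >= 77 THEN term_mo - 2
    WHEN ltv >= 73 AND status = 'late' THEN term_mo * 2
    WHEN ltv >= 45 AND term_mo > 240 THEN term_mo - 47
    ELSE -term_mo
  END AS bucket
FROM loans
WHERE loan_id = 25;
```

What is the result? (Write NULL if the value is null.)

loan_id = 25: ltv=47, term_mo=263, status=late.
ltv >= 111 AND term_mo BETWEEN 270 AND 304 → false
ltv >= 77 → false
ltv >= 73 AND status = 'late' → false
ltv >= 45 AND term_mo > 240 → true → 216

216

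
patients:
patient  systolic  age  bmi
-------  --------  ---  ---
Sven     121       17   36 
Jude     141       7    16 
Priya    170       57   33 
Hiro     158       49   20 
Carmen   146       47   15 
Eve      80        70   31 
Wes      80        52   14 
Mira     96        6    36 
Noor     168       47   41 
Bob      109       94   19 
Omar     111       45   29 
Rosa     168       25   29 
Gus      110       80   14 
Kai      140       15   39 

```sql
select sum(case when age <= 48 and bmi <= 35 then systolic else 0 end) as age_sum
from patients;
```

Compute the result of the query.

566

patient=Sven: ✗
patient=Jude: ✓ → 141
patient=Priya: ✗
patient=Hiro: ✗
patient=Carmen: ✓ → 146
patient=Eve: ✗
patient=Wes: ✗
patient=Mira: ✗
patient=Noor: ✗
patient=Bob: ✗
patient=Omar: ✓ → 111
patient=Rosa: ✓ → 168
patient=Gus: ✗
patient=Kai: ✗
age_sum = 141 + 146 + 111 + 168 = 566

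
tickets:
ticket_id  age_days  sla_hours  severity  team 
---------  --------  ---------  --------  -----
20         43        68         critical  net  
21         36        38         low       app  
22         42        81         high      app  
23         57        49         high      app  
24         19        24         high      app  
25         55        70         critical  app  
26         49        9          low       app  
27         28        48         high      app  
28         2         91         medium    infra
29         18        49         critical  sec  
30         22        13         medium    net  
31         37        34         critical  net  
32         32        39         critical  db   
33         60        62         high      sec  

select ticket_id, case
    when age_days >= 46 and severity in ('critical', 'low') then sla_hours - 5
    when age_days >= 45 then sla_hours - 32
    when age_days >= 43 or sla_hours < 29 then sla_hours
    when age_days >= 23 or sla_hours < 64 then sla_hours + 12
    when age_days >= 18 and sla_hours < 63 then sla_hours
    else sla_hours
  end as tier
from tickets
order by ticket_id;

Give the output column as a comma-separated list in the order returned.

ticket_id=20: age_days >= 43 or sla_hours < 29 → 68
ticket_id=21: age_days >= 23 or sla_hours < 64 → 50
ticket_id=22: age_days >= 23 or sla_hours < 64 → 93
ticket_id=23: age_days >= 45 → 17
ticket_id=24: age_days >= 43 or sla_hours < 29 → 24
ticket_id=25: age_days >= 46 and severity in ('critical', 'low') → 65
ticket_id=26: age_days >= 46 and severity in ('critical', 'low') → 4
ticket_id=27: age_days >= 23 or sla_hours < 64 → 60
ticket_id=28: ELSE → 91
ticket_id=29: age_days >= 23 or sla_hours < 64 → 61
ticket_id=30: age_days >= 43 or sla_hours < 29 → 13
ticket_id=31: age_days >= 23 or sla_hours < 64 → 46
ticket_id=32: age_days >= 23 or sla_hours < 64 → 51
ticket_id=33: age_days >= 45 → 30

68, 50, 93, 17, 24, 65, 4, 60, 91, 61, 13, 46, 51, 30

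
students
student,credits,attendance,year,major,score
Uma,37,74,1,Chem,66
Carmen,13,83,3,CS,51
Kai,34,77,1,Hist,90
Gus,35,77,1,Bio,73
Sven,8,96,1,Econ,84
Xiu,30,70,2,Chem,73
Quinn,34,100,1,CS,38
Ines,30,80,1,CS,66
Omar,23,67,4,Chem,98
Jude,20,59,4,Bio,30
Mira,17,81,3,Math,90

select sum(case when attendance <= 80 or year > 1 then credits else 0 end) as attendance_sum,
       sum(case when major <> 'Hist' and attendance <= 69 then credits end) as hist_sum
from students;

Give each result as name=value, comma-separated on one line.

[attendance_sum: attendance <= 80 or year > 1]
student=Uma: ✓ → 37
student=Carmen: ✓ → 13
student=Kai: ✓ → 34
student=Gus: ✓ → 35
student=Sven: ✗
student=Xiu: ✓ → 30
student=Quinn: ✗
student=Ines: ✓ → 30
student=Omar: ✓ → 23
student=Jude: ✓ → 20
student=Mira: ✓ → 17
attendance_sum = 37 + 13 + 34 + 35 + 30 + 30 + 23 + 20 + 17 = 239
—
[hist_sum: major <> 'Hist' and attendance <= 69]
student=Uma: ✗
student=Carmen: ✗
student=Kai: ✗
student=Gus: ✗
student=Sven: ✗
student=Xiu: ✗
student=Quinn: ✗
student=Ines: ✗
student=Omar: ✓ → 23
student=Jude: ✓ → 20
student=Mira: ✗
hist_sum = 23 + 20 = 43

attendance_sum=239, hist_sum=43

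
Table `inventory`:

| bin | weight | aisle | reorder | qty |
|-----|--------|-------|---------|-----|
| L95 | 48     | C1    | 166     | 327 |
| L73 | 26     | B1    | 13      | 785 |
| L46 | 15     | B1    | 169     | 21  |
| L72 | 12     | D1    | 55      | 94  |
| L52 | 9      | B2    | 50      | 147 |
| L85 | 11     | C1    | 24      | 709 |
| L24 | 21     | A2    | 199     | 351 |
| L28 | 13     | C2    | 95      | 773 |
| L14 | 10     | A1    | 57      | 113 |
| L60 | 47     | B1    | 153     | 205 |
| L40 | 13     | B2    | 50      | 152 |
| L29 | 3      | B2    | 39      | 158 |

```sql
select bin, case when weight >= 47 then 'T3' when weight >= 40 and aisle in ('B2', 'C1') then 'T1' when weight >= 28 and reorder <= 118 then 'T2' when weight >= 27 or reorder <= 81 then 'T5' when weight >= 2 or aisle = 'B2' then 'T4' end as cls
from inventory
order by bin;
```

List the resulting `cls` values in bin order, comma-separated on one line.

T5, T4, T4, T5, T5, T4, T5, T3, T5, T5, T5, T3

bin=L14: weight >= 27 or reorder <= 81 → T5
bin=L24: weight >= 2 or aisle = 'B2' → T4
bin=L28: weight >= 2 or aisle = 'B2' → T4
bin=L29: weight >= 27 or reorder <= 81 → T5
bin=L40: weight >= 27 or reorder <= 81 → T5
bin=L46: weight >= 2 or aisle = 'B2' → T4
bin=L52: weight >= 27 or reorder <= 81 → T5
bin=L60: weight >= 47 → T3
bin=L72: weight >= 27 or reorder <= 81 → T5
bin=L73: weight >= 27 or reorder <= 81 → T5
bin=L85: weight >= 27 or reorder <= 81 → T5
bin=L95: weight >= 47 → T3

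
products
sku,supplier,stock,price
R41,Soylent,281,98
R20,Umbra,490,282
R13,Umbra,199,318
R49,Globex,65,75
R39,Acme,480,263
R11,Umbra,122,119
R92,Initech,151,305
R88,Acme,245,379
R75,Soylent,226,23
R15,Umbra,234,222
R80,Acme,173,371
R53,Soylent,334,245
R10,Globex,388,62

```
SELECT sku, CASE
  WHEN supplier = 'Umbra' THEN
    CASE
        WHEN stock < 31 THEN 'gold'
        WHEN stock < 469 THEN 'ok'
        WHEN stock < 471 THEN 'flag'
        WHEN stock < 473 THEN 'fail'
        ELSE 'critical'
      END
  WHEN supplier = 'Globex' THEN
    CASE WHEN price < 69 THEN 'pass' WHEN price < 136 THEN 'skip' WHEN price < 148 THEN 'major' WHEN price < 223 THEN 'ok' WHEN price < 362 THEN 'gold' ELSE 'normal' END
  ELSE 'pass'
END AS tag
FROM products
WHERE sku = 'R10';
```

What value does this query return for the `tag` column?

sku = R10: supplier=Globex, stock=388, price=62.
supplier='Globex' → inner[price < 69] → pass

pass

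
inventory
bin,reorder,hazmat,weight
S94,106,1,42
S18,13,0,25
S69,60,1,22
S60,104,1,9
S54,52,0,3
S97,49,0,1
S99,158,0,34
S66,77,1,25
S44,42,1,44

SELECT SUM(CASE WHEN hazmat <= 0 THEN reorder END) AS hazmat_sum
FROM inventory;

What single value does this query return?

272

bin=S94: ✗
bin=S18: ✓ → 13
bin=S69: ✗
bin=S60: ✗
bin=S54: ✓ → 52
bin=S97: ✓ → 49
bin=S99: ✓ → 158
bin=S66: ✗
bin=S44: ✗
hazmat_sum = 13 + 52 + 49 + 158 = 272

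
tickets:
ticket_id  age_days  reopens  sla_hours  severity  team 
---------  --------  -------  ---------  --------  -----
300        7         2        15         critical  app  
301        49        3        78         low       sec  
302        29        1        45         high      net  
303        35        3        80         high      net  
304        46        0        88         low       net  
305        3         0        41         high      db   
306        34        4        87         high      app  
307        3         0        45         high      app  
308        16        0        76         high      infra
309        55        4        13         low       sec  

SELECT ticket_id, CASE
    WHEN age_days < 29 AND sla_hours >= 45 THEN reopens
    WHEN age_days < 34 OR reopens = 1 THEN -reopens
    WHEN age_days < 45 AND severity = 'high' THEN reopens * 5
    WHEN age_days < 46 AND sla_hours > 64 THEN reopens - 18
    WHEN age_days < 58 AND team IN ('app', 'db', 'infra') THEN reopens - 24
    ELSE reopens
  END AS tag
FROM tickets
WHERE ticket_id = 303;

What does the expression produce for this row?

ticket_id = 303: age_days=35, reopens=3, sla_hours=80, severity=high, team=net.
age_days < 29 AND sla_hours >= 45 → false
age_days < 34 OR reopens = 1 → false
age_days < 45 AND severity = 'high' → true → 15

15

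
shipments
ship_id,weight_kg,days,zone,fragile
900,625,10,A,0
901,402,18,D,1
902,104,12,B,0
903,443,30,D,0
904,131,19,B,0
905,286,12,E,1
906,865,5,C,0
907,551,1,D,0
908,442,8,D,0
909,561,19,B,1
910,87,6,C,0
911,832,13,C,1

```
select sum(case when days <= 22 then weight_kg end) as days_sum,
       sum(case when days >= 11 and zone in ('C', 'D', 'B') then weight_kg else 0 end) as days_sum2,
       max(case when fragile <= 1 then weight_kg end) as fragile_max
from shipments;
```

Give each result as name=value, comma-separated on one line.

days_sum=4886, days_sum2=2473, fragile_max=865

[days_sum: days <= 22]
ship_id=900: ✓ → 625
ship_id=901: ✓ → 402
ship_id=902: ✓ → 104
ship_id=903: ✗
ship_id=904: ✓ → 131
ship_id=905: ✓ → 286
ship_id=906: ✓ → 865
ship_id=907: ✓ → 551
ship_id=908: ✓ → 442
ship_id=909: ✓ → 561
ship_id=910: ✓ → 87
ship_id=911: ✓ → 832
days_sum = 625 + 402 + 104 + 131 + 286 + 865 + 551 + 442 + 561 + 87 + 832 = 4886
—
[days_sum2: days >= 11 and zone in ('C', 'D', 'B')]
ship_id=900: ✗
ship_id=901: ✓ → 402
ship_id=902: ✓ → 104
ship_id=903: ✓ → 443
ship_id=904: ✓ → 131
ship_id=905: ✗
ship_id=906: ✗
ship_id=907: ✗
ship_id=908: ✗
ship_id=909: ✓ → 561
ship_id=910: ✗
ship_id=911: ✓ → 832
days_sum2 = 402 + 104 + 443 + 131 + 561 + 832 = 2473
—
[fragile_max: fragile <= 1]
ship_id=900: ✓ → 625
ship_id=901: ✓ → 402
ship_id=902: ✓ → 104
ship_id=903: ✓ → 443
ship_id=904: ✓ → 131
ship_id=905: ✓ → 286
ship_id=906: ✓ → 865
ship_id=907: ✓ → 551
ship_id=908: ✓ → 442
ship_id=909: ✓ → 561
ship_id=910: ✓ → 87
ship_id=911: ✓ → 832
fragile_max = MAX(625, 402, 104, 443, 131, 286, 865, 551, 442, 561, 87, 832) = 865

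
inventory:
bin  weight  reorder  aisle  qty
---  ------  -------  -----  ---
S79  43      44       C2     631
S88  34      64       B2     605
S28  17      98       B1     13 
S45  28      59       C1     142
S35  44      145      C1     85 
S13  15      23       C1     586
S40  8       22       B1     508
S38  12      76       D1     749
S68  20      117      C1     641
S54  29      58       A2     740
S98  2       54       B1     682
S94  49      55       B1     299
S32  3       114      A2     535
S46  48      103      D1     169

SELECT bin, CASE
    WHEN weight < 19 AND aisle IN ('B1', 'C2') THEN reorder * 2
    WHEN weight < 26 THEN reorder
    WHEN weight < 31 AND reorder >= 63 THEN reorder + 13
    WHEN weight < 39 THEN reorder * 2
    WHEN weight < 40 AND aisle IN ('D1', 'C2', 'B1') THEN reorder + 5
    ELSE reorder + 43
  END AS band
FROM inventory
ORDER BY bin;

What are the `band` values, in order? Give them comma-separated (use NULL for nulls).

23, 196, 114, 188, 76, 44, 118, 146, 116, 117, 87, 128, 98, 108

bin=S13: weight < 26 → 23
bin=S28: weight < 19 AND aisle IN ('B1', 'C2') → 196
bin=S32: weight < 26 → 114
bin=S35: ELSE → 188
bin=S38: weight < 26 → 76
bin=S40: weight < 19 AND aisle IN ('B1', 'C2') → 44
bin=S45: weight < 39 → 118
bin=S46: ELSE → 146
bin=S54: weight < 39 → 116
bin=S68: weight < 26 → 117
bin=S79: ELSE → 87
bin=S88: weight < 39 → 128
bin=S94: ELSE → 98
bin=S98: weight < 19 AND aisle IN ('B1', 'C2') → 108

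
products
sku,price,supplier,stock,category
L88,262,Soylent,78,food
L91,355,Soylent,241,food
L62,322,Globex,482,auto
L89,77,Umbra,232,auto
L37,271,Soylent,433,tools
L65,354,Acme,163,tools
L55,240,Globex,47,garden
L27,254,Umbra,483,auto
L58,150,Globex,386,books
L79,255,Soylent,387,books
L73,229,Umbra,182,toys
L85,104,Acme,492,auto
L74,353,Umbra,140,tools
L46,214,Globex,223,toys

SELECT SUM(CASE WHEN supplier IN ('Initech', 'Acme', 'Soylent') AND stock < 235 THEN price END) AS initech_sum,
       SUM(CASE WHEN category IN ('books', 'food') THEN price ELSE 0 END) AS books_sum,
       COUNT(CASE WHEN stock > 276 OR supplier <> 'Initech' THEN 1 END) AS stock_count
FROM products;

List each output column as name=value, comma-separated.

initech_sum=616, books_sum=1022, stock_count=14

[initech_sum: supplier IN ('Initech', 'Acme', 'Soylent') AND stock < 235]
sku=L88: ✓ → 262
sku=L91: ✗
sku=L62: ✗
sku=L89: ✗
sku=L37: ✗
sku=L65: ✓ → 354
sku=L55: ✗
sku=L27: ✗
sku=L58: ✗
sku=L79: ✗
sku=L73: ✗
sku=L85: ✗
sku=L74: ✗
sku=L46: ✗
initech_sum = 262 + 354 = 616
—
[books_sum: category IN ('books', 'food')]
sku=L88: ✓ → 262
sku=L91: ✓ → 355
sku=L62: ✗
sku=L89: ✗
sku=L37: ✗
sku=L65: ✗
sku=L55: ✗
sku=L27: ✗
sku=L58: ✓ → 150
sku=L79: ✓ → 255
sku=L73: ✗
sku=L85: ✗
sku=L74: ✗
sku=L46: ✗
books_sum = 262 + 355 + 150 + 255 = 1022
—
[stock_count: stock > 276 OR supplier <> 'Initech']
sku=L88: ✓ → 1
sku=L91: ✓ → 1
sku=L62: ✓ → 1
sku=L89: ✓ → 1
sku=L37: ✓ → 1
sku=L65: ✓ → 1
sku=L55: ✓ → 1
sku=L27: ✓ → 1
sku=L58: ✓ → 1
sku=L79: ✓ → 1
sku=L73: ✓ → 1
sku=L85: ✓ → 1
sku=L74: ✓ → 1
sku=L46: ✓ → 1
stock_count = COUNT(1, 1, 1, 1, 1, 1, 1, 1, 1, 1, 1, 1, 1, 1) = 14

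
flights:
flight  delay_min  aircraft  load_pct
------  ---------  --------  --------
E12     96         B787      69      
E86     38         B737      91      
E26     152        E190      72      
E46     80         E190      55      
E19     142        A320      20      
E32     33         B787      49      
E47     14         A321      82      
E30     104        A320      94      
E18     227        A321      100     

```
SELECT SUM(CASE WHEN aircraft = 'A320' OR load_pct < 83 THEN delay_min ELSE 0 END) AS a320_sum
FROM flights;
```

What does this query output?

flight=E12: ✓ → 96
flight=E86: ✗
flight=E26: ✓ → 152
flight=E46: ✓ → 80
flight=E19: ✓ → 142
flight=E32: ✓ → 33
flight=E47: ✓ → 14
flight=E30: ✓ → 104
flight=E18: ✗
a320_sum = 96 + 152 + 80 + 142 + 33 + 14 + 104 = 621

621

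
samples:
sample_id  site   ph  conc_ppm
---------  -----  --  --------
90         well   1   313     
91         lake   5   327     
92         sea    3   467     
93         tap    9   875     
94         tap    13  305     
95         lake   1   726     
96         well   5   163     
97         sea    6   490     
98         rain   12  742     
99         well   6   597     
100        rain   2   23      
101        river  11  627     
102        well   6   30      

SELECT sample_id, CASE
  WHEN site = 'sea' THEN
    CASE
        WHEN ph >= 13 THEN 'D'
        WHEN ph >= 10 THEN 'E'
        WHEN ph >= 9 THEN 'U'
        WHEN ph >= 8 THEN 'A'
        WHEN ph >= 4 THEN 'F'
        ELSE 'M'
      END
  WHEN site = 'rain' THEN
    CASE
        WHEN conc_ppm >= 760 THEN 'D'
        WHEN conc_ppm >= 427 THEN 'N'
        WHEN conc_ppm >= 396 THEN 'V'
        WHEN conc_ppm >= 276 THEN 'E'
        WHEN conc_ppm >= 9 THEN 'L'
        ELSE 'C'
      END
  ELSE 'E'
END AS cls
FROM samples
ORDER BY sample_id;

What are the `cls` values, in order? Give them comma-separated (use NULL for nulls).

sample_id=90: site='well' → outer ELSE → E
sample_id=91: site='lake' → outer ELSE → E
sample_id=92: site='sea' → inner[ELSE] → M
sample_id=93: site='tap' → outer ELSE → E
sample_id=94: site='tap' → outer ELSE → E
sample_id=95: site='lake' → outer ELSE → E
sample_id=96: site='well' → outer ELSE → E
sample_id=97: site='sea' → inner[ph >= 4] → F
sample_id=98: site='rain' → inner[conc_ppm >= 427] → N
sample_id=99: site='well' → outer ELSE → E
sample_id=100: site='rain' → inner[conc_ppm >= 9] → L
sample_id=101: site='river' → outer ELSE → E
sample_id=102: site='well' → outer ELSE → E

E, E, M, E, E, E, E, F, N, E, L, E, E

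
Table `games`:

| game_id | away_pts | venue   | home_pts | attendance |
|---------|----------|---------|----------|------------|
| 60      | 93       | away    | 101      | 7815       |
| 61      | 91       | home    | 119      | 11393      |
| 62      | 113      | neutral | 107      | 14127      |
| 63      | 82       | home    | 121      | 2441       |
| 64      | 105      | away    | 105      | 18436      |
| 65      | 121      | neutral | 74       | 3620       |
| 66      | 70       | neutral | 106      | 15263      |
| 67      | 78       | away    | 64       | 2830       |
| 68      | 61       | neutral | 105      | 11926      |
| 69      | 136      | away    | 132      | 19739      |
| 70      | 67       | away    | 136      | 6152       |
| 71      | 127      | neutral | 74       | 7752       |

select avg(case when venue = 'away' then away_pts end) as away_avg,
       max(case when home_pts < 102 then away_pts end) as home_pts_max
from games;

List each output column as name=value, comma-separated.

away_avg=95.8, home_pts_max=127

[away_avg: venue = 'away']
game_id=60: ✓ → 93
game_id=61: ✗
game_id=62: ✗
game_id=63: ✗
game_id=64: ✓ → 105
game_id=65: ✗
game_id=66: ✗
game_id=67: ✓ → 78
game_id=68: ✗
game_id=69: ✓ → 136
game_id=70: ✓ → 67
game_id=71: ✗
away_avg = (93 + 105 + 78 + 136 + 67) / 5 = 95.8
—
[home_pts_max: home_pts < 102]
game_id=60: ✓ → 93
game_id=61: ✗
game_id=62: ✗
game_id=63: ✗
game_id=64: ✗
game_id=65: ✓ → 121
game_id=66: ✗
game_id=67: ✓ → 78
game_id=68: ✗
game_id=69: ✗
game_id=70: ✗
game_id=71: ✓ → 127
home_pts_max = MAX(93, 121, 78, 127) = 127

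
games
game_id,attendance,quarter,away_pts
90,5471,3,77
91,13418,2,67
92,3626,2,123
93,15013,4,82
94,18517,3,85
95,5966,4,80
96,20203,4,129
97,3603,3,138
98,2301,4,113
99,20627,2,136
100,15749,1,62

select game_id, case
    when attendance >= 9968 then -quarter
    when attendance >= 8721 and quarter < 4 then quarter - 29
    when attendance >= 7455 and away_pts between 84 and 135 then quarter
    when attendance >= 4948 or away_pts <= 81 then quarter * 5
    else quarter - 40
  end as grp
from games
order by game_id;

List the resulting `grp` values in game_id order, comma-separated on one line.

15, -2, -38, -4, -3, 20, -4, -37, -36, -2, -1

game_id=90: attendance >= 4948 or away_pts <= 81 → 15
game_id=91: attendance >= 9968 → -2
game_id=92: ELSE → -38
game_id=93: attendance >= 9968 → -4
game_id=94: attendance >= 9968 → -3
game_id=95: attendance >= 4948 or away_pts <= 81 → 20
game_id=96: attendance >= 9968 → -4
game_id=97: ELSE → -37
game_id=98: ELSE → -36
game_id=99: attendance >= 9968 → -2
game_id=100: attendance >= 9968 → -1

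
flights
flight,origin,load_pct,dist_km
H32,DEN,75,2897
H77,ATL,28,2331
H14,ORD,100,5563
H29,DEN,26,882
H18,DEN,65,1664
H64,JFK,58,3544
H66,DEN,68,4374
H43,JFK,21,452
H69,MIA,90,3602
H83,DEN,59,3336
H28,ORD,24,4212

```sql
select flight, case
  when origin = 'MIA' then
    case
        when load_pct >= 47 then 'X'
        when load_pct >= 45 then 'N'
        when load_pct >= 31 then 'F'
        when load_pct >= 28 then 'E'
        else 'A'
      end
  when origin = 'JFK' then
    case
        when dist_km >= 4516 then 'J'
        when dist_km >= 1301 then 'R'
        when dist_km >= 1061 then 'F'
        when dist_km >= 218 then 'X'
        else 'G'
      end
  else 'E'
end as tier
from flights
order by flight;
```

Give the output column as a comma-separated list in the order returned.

E, E, E, E, E, X, R, E, X, E, E

flight=H14: origin='ORD' → outer ELSE → E
flight=H18: origin='DEN' → outer ELSE → E
flight=H28: origin='ORD' → outer ELSE → E
flight=H29: origin='DEN' → outer ELSE → E
flight=H32: origin='DEN' → outer ELSE → E
flight=H43: origin='JFK' → inner[dist_km >= 218] → X
flight=H64: origin='JFK' → inner[dist_km >= 1301] → R
flight=H66: origin='DEN' → outer ELSE → E
flight=H69: origin='MIA' → inner[load_pct >= 47] → X
flight=H77: origin='ATL' → outer ELSE → E
flight=H83: origin='DEN' → outer ELSE → E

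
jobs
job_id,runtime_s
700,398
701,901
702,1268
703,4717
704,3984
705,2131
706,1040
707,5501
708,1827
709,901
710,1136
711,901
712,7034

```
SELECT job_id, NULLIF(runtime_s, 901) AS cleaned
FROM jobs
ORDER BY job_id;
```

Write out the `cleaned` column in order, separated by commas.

398, NULL, 1268, 4717, 3984, 2131, 1040, 5501, 1827, NULL, 1136, NULL, 7034

job_id=700: runtime_s=398 vs 901: differ → 398
job_id=701: runtime_s=901 vs 901: equal → NULL
job_id=702: runtime_s=1268 vs 901: differ → 1268
job_id=703: runtime_s=4717 vs 901: differ → 4717
job_id=704: runtime_s=3984 vs 901: differ → 3984
job_id=705: runtime_s=2131 vs 901: differ → 2131
job_id=706: runtime_s=1040 vs 901: differ → 1040
job_id=707: runtime_s=5501 vs 901: differ → 5501
job_id=708: runtime_s=1827 vs 901: differ → 1827
job_id=709: runtime_s=901 vs 901: equal → NULL
job_id=710: runtime_s=1136 vs 901: differ → 1136
job_id=711: runtime_s=901 vs 901: equal → NULL
job_id=712: runtime_s=7034 vs 901: differ → 7034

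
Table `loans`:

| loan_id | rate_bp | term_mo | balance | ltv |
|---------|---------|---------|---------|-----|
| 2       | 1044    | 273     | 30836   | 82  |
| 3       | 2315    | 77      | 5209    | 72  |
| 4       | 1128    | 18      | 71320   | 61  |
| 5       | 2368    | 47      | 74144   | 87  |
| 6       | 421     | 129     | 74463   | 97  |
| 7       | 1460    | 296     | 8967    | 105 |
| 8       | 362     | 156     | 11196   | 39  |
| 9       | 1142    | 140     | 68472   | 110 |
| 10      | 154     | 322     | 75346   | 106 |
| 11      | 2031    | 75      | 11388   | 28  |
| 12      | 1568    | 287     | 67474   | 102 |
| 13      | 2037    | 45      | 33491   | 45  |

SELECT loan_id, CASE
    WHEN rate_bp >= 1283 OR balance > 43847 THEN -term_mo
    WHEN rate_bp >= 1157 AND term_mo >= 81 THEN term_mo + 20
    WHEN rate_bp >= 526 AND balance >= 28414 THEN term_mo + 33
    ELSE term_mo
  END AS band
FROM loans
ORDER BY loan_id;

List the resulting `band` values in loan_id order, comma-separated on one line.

306, -77, -18, -47, -129, -296, 156, -140, -322, -75, -287, -45

loan_id=2: rate_bp >= 526 AND balance >= 28414 → 306
loan_id=3: rate_bp >= 1283 OR balance > 43847 → -77
loan_id=4: rate_bp >= 1283 OR balance > 43847 → -18
loan_id=5: rate_bp >= 1283 OR balance > 43847 → -47
loan_id=6: rate_bp >= 1283 OR balance > 43847 → -129
loan_id=7: rate_bp >= 1283 OR balance > 43847 → -296
loan_id=8: ELSE → 156
loan_id=9: rate_bp >= 1283 OR balance > 43847 → -140
loan_id=10: rate_bp >= 1283 OR balance > 43847 → -322
loan_id=11: rate_bp >= 1283 OR balance > 43847 → -75
loan_id=12: rate_bp >= 1283 OR balance > 43847 → -287
loan_id=13: rate_bp >= 1283 OR balance > 43847 → -45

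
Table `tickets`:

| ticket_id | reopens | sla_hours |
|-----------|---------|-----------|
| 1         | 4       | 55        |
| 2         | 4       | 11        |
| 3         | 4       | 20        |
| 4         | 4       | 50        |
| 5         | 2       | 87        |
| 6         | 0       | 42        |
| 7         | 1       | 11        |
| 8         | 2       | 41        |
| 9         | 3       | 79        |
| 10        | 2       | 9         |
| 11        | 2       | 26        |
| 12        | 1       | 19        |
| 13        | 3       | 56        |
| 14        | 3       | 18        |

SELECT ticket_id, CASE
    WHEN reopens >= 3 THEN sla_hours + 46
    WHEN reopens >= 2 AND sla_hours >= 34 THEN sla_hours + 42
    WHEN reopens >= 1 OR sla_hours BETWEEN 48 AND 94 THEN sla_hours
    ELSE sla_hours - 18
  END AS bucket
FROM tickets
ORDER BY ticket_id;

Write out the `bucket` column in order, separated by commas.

ticket_id=1: reopens >= 3 → 101
ticket_id=2: reopens >= 3 → 57
ticket_id=3: reopens >= 3 → 66
ticket_id=4: reopens >= 3 → 96
ticket_id=5: reopens >= 2 AND sla_hours >= 34 → 129
ticket_id=6: ELSE → 24
ticket_id=7: reopens >= 1 OR sla_hours BETWEEN 48 AND 94 → 11
ticket_id=8: reopens >= 2 AND sla_hours >= 34 → 83
ticket_id=9: reopens >= 3 → 125
ticket_id=10: reopens >= 1 OR sla_hours BETWEEN 48 AND 94 → 9
ticket_id=11: reopens >= 1 OR sla_hours BETWEEN 48 AND 94 → 26
ticket_id=12: reopens >= 1 OR sla_hours BETWEEN 48 AND 94 → 19
ticket_id=13: reopens >= 3 → 102
ticket_id=14: reopens >= 3 → 64

101, 57, 66, 96, 129, 24, 11, 83, 125, 9, 26, 19, 102, 64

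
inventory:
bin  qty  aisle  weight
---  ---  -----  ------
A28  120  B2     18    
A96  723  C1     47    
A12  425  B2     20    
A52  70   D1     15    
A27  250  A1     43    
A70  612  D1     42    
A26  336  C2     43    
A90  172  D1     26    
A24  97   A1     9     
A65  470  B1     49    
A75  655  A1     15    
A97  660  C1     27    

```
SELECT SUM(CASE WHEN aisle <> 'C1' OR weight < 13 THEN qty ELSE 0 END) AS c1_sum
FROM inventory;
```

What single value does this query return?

3207

bin=A28: ✓ → 120
bin=A96: ✗
bin=A12: ✓ → 425
bin=A52: ✓ → 70
bin=A27: ✓ → 250
bin=A70: ✓ → 612
bin=A26: ✓ → 336
bin=A90: ✓ → 172
bin=A24: ✓ → 97
bin=A65: ✓ → 470
bin=A75: ✓ → 655
bin=A97: ✗
c1_sum = 120 + 425 + 70 + 250 + 612 + 336 + 172 + 97 + 470 + 655 = 3207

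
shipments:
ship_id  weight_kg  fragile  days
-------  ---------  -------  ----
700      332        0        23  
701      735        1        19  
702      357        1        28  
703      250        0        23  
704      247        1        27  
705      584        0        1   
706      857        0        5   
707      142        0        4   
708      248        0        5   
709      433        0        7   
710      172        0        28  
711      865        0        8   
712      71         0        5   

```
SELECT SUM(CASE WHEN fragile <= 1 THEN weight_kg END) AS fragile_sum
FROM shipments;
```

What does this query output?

ship_id=700: ✓ → 332
ship_id=701: ✓ → 735
ship_id=702: ✓ → 357
ship_id=703: ✓ → 250
ship_id=704: ✓ → 247
ship_id=705: ✓ → 584
ship_id=706: ✓ → 857
ship_id=707: ✓ → 142
ship_id=708: ✓ → 248
ship_id=709: ✓ → 433
ship_id=710: ✓ → 172
ship_id=711: ✓ → 865
ship_id=712: ✓ → 71
fragile_sum = 332 + 735 + 357 + 250 + 247 + 584 + 857 + 142 + 248 + 433 + 172 + 865 + 71 = 5293

5293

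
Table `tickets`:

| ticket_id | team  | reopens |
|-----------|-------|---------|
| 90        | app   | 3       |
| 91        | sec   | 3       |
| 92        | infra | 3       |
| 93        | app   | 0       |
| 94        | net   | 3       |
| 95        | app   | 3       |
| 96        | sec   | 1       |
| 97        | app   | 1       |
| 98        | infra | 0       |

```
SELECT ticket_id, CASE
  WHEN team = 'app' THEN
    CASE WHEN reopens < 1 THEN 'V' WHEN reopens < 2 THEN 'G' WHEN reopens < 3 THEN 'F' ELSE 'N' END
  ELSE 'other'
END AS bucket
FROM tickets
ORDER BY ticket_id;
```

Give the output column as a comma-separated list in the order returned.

ticket_id=90: team='app' → inner[ELSE] → N
ticket_id=91: team='sec' → outer ELSE → other
ticket_id=92: team='infra' → outer ELSE → other
ticket_id=93: team='app' → inner[reopens < 1] → V
ticket_id=94: team='net' → outer ELSE → other
ticket_id=95: team='app' → inner[ELSE] → N
ticket_id=96: team='sec' → outer ELSE → other
ticket_id=97: team='app' → inner[reopens < 2] → G
ticket_id=98: team='infra' → outer ELSE → other

N, other, other, V, other, N, other, G, other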